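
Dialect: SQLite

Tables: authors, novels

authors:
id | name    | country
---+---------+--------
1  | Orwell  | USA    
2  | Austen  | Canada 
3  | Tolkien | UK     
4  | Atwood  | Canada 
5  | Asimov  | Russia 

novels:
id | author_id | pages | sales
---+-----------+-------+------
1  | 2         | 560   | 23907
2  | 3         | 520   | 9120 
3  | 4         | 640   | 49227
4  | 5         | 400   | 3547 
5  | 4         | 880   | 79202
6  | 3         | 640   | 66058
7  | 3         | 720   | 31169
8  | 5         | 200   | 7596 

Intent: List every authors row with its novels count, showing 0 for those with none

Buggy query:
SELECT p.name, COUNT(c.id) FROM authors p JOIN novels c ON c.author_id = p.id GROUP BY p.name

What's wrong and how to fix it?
Bug: An inner join excludes parents with zero children

Fix: Switch to LEFT JOIN to retain unmatched parent rows

Corrected query:
SELECT p.name, COUNT(c.id) FROM authors p LEFT JOIN novels c ON c.author_id = p.id GROUP BY p.name

Result:
name    | COUNT(c.id)
--------+------------
Asimov  | 2          
Atwood  | 2          
Austen  | 1          
Orwell  | 0          
Tolkien | 3          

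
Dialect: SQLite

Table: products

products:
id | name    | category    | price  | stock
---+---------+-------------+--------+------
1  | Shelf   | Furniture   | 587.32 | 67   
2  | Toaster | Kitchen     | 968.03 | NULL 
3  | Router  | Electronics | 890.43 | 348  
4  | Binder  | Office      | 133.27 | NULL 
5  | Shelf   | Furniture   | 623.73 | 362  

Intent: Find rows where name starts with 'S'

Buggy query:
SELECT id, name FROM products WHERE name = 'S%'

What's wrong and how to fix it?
Bug: Wildcards only work with LIKE; '=' treats '%' as a literal character

Fix: Use LIKE for wildcard pattern matching

Corrected query:
SELECT id, name FROM products WHERE name LIKE 'S%'

Result:
id | name 
---+------
1  | Shelf
5  | Shelf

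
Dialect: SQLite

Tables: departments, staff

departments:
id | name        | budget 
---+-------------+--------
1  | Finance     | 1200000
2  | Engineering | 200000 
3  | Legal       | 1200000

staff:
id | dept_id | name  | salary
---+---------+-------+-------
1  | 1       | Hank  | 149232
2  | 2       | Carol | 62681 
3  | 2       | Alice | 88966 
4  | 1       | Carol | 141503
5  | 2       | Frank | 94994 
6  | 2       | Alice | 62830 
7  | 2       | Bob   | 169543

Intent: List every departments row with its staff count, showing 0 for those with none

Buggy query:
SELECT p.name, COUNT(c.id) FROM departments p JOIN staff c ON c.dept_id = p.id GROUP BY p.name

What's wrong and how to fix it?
Bug: INNER JOIN drops departments rows that have no matching staff rows

Fix: Use LEFT JOIN so parents without children still appear (COUNT(c.id) gives 0)

Corrected query:
SELECT p.name, COUNT(c.id) FROM departments p LEFT JOIN staff c ON c.dept_id = p.id GROUP BY p.name

Result:
name        | COUNT(c.id)
------------+------------
Engineering | 5          
Finance     | 2          
Legal       | 0          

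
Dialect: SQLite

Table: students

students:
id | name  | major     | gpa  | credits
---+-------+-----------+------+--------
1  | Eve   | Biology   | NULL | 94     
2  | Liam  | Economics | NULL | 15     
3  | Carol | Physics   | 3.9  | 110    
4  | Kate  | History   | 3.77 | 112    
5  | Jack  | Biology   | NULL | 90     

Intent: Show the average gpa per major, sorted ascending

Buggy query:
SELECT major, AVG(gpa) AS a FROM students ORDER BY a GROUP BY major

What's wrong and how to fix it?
Bug: GROUP BY must precede ORDER BY

Fix: Reorder: SELECT … FROM … GROUP BY … ORDER BY …

Corrected query:
SELECT major, AVG(gpa) AS a FROM students GROUP BY major ORDER BY a

Result:
major     | a   
----------+-----
Biology   | NULL
Economics | NULL
History   | 3.77
Physics   | 3.9 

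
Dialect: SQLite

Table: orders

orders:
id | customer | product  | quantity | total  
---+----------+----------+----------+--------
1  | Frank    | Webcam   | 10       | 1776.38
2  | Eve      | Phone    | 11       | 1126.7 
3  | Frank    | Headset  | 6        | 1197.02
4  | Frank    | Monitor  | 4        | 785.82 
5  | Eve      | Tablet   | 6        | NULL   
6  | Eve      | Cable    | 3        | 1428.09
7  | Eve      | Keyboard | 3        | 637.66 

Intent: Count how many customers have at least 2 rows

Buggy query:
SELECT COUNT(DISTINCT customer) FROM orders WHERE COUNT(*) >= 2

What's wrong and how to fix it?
Bug: WHERE filters individual rows, not groups, so a group-level COUNT is invalid there

Fix: Group first with HAVING COUNT(*) >= 2, then COUNT the resulting groups

Corrected query:
SELECT COUNT(*) FROM (SELECT customer FROM orders GROUP BY customer HAVING COUNT(*) >= 2)

Result:
COUNT(*)
--------
2       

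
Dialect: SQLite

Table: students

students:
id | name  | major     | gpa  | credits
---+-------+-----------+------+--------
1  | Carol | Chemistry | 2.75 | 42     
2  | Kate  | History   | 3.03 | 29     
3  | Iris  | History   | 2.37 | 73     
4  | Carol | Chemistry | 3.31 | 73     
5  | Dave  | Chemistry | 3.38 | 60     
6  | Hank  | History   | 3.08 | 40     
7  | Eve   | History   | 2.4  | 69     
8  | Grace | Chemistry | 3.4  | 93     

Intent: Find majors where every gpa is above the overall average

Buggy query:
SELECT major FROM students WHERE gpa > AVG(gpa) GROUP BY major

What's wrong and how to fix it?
Bug: AVG() is an aggregate; it can't sit directly in WHERE

Fix: Compute the overall average in a scalar subquery and compare each group's MIN against it in HAVING

Corrected query:
SELECT major FROM students GROUP BY major HAVING MIN(gpa) > (SELECT AVG(gpa) FROM students)

Result:
(no rows)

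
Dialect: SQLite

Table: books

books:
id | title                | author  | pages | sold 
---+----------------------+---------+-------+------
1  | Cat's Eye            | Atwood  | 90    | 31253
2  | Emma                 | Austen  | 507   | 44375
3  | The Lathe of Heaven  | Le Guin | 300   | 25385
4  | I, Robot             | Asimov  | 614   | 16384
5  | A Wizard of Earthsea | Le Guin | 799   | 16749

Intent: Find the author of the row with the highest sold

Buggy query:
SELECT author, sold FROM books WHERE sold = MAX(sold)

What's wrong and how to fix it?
Bug: MAX(sold) is an aggregate and cannot be used directly in WHERE

Fix: Wrap MAX in a scalar subquery so WHERE compares against a single value

Corrected query:
SELECT author, sold FROM books WHERE sold = (SELECT MAX(sold) FROM books)

Result:
author | sold 
-------+------
Austen | 44375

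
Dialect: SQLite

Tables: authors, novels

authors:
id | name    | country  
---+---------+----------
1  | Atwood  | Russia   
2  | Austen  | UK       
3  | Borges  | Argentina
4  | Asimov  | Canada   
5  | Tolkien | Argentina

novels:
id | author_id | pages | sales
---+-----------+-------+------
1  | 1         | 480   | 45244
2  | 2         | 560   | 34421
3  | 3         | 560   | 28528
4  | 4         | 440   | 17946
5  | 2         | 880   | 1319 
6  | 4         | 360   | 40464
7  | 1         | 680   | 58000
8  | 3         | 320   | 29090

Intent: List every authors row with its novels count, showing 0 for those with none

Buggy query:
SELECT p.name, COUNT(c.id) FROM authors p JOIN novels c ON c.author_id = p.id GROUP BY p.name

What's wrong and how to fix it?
Bug: INNER JOIN drops authors rows that have no matching novels rows

Fix: Use LEFT JOIN so parents without children still appear (COUNT(c.id) gives 0)

Corrected query:
SELECT p.name, COUNT(c.id) FROM authors p LEFT JOIN novels c ON c.author_id = p.id GROUP BY p.name

Result:
name    | COUNT(c.id)
--------+------------
Asimov  | 2          
Atwood  | 2          
Austen  | 2          
Borges  | 2          
Tolkien | 0          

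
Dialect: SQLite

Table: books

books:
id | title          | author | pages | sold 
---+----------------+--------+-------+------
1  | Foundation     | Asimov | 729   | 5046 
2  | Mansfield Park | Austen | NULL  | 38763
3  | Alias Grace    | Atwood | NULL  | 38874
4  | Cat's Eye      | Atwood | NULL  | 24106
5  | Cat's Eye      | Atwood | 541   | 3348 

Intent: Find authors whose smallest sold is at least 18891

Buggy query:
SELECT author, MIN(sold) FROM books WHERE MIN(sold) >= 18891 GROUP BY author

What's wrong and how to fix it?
Bug: Aggregates like MIN are computed per group after WHERE runs

Fix: Replace WHERE with HAVING after the GROUP BY

Corrected query:
SELECT author, MIN(sold) FROM books GROUP BY author HAVING MIN(sold) >= 18891

Result:
author | MIN(sold)
-------+----------
Austen | 38763    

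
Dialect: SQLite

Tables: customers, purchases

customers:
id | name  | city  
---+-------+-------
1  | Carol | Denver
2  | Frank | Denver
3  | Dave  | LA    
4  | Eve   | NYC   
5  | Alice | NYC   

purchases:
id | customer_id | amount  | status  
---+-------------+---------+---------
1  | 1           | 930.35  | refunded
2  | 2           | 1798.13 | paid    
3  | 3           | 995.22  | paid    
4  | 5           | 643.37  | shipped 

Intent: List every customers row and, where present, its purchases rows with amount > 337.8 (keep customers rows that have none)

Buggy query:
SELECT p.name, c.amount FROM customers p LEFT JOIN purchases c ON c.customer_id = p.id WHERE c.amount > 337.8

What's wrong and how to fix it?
Bug: Filtering c.amount in WHERE discards the NULL rows produced by LEFT JOIN, turning it into an inner join

Fix: Put 'c.amount > 337.8' in the JOIN's ON clause instead of WHERE

Corrected query:
SELECT p.name, c.amount FROM customers p LEFT JOIN purchases c ON c.customer_id = p.id AND c.amount > 337.8

Result:
name  | amount 
------+--------
Carol | 930.35 
Frank | 1798.13
Dave  | 995.22 
Eve   | NULL   
Alice | 643.37 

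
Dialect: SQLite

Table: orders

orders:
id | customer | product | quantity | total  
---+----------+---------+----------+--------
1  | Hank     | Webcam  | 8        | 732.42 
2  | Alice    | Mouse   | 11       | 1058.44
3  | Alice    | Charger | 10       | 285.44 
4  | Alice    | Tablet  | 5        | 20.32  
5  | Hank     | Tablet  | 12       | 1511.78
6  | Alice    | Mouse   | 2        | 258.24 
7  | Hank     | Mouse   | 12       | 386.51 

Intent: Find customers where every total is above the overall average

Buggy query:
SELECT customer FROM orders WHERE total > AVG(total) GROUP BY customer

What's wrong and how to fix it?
Bug: WHERE evaluates per row before aggregation, so AVG() is unavailable

Fix: Use a subquery for AVG and a HAVING MIN(...) filter so the condition holds for every row in the group

Corrected query:
SELECT customer FROM orders GROUP BY customer HAVING MIN(total) > (SELECT AVG(total) FROM orders)

Result:
(no rows)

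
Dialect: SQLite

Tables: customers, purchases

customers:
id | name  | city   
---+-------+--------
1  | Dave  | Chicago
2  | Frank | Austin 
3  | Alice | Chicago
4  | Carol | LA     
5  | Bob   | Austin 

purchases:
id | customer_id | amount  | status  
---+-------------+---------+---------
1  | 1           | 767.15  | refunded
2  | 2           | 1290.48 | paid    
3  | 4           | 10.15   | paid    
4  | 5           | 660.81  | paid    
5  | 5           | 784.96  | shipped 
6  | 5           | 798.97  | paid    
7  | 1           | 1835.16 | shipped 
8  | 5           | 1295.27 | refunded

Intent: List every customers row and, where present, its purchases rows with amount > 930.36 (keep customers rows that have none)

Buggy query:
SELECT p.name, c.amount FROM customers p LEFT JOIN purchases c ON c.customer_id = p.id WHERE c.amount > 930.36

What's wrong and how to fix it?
Bug: A WHERE condition on the right-hand table after LEFT JOIN drops unmatched parents

Fix: Move the right-table condition into the ON clause so unmatched parents are kept

Corrected query:
SELECT p.name, c.amount FROM customers p LEFT JOIN purchases c ON c.customer_id = p.id AND c.amount > 930.36

Result:
name  | amount 
------+--------
Dave  | 1835.16
Frank | 1290.48
Alice | NULL   
Carol | NULL   
Bob   | 1295.27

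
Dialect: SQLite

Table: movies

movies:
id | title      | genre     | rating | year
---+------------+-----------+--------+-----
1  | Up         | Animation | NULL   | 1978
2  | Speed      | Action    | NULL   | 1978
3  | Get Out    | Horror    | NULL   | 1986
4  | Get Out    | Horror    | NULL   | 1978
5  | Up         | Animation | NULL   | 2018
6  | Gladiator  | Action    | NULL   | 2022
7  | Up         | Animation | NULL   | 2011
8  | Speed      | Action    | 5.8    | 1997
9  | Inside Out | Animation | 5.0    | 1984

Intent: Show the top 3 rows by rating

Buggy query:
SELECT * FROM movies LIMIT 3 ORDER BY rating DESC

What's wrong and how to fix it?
Bug: ORDER BY cannot follow LIMIT; LIMIT is the final clause

Fix: Swap the clauses: ORDER BY first, then LIMIT

Corrected query:
SELECT * FROM movies ORDER BY rating DESC LIMIT 3

Result:
id | title      | genre     | rating | year
---+------------+-----------+--------+-----
8  | Speed      | Action    | 5.8    | 1997
9  | Inside Out | Animation | 5      | 1984
1  | Up         | Animation | NULL   | 1978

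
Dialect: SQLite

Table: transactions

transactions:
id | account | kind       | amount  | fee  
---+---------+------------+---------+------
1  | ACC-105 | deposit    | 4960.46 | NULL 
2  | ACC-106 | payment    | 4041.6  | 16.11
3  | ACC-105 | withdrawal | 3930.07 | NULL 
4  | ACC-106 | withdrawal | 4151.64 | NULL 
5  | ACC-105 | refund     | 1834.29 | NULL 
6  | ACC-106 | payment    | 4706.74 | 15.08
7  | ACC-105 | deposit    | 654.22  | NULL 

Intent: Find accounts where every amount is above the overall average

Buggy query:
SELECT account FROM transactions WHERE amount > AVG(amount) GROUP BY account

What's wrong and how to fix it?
Bug: WHERE evaluates per row before aggregation, so AVG() is unavailable

Fix: Use a subquery for AVG and a HAVING MIN(...) filter so the condition holds for every row in the group

Corrected query:
SELECT account FROM transactions GROUP BY account HAVING MIN(amount) > (SELECT AVG(amount) FROM transactions)

Result:
account
-------
ACC-106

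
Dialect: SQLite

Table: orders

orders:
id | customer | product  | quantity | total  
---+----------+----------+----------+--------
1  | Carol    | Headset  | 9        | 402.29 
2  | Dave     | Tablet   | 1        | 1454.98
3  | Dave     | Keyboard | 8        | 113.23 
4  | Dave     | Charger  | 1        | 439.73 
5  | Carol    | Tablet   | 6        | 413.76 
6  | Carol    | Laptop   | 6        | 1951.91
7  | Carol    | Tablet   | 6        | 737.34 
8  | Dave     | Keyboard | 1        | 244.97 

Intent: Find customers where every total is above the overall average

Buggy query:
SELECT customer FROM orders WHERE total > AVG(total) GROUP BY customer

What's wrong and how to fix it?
Bug: AVG() is an aggregate; it can't sit directly in WHERE

Fix: Compute the overall average in a scalar subquery and compare each group's MIN against it in HAVING

Corrected query:
SELECT customer FROM orders GROUP BY customer HAVING MIN(total) > (SELECT AVG(total) FROM orders)

Result:
(no rows)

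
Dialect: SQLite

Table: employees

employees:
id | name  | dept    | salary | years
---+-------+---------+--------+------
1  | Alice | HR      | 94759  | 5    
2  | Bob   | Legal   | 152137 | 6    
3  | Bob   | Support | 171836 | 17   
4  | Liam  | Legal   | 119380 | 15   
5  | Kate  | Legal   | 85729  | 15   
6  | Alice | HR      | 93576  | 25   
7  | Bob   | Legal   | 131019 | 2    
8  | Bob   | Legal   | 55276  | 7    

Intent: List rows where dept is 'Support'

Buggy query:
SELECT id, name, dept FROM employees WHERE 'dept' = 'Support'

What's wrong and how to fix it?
Bug: 'dept' in single quotes is a string literal, not the column; the comparison is literal-vs-literal and never true

Fix: Remove the quotes around the column name (or use double quotes for an identifier)

Corrected query:
SELECT id, name, dept FROM employees WHERE dept = 'Support'

Result:
id | name | dept   
---+------+--------
3  | Bob  | Support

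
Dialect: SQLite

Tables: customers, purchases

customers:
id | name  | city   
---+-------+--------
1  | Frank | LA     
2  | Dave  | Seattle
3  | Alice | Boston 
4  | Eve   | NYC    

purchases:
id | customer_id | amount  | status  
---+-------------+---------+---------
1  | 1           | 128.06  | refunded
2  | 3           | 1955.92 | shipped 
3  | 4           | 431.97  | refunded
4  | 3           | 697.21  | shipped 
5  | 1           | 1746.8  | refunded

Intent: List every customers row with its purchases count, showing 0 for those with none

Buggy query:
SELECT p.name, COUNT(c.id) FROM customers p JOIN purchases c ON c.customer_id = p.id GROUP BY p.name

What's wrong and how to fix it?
Bug: INNER JOIN drops customers rows that have no matching purchases rows

Fix: Use LEFT JOIN so parents without children still appear (COUNT(c.id) gives 0)

Corrected query:
SELECT p.name, COUNT(c.id) FROM customers p LEFT JOIN purchases c ON c.customer_id = p.id GROUP BY p.name

Result:
name  | COUNT(c.id)
------+------------
Alice | 2          
Dave  | 0          
Eve   | 1          
Frank | 2          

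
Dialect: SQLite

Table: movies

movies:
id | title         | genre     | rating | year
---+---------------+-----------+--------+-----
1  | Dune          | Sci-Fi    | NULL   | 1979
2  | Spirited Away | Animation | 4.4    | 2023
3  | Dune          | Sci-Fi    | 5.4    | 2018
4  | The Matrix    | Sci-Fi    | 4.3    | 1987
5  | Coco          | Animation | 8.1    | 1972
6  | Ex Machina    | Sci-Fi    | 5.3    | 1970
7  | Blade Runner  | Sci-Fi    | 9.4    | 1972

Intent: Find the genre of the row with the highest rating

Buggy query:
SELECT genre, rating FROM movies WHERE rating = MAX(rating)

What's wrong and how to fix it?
Bug: MAX(rating) is an aggregate and cannot be used directly in WHERE

Fix: Use a subquery: WHERE rating = (SELECT MAX(rating) FROM movies)

Corrected query:
SELECT genre, rating FROM movies WHERE rating = (SELECT MAX(rating) FROM movies)

Result:
genre  | rating
-------+-------
Sci-Fi | 9.4   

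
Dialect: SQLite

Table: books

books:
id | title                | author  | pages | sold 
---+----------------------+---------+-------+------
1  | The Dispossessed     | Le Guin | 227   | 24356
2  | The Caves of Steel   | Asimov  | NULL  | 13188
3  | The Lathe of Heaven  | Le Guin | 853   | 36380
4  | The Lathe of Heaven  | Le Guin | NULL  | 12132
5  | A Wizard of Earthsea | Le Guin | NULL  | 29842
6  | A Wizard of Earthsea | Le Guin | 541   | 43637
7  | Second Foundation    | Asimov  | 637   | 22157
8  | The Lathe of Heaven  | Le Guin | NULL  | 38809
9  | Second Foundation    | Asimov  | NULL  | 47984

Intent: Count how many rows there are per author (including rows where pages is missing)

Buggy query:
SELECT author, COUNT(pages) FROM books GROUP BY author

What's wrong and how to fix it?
Bug: COUNT(pages) skips NULLs, so groups with missing pages are undercounted

Fix: Replace COUNT(pages) with COUNT(*)

Corrected query:
SELECT author, COUNT(*) FROM books GROUP BY author

Result:
author  | COUNT(*)
--------+---------
Asimov  | 3       
Le Guin | 6       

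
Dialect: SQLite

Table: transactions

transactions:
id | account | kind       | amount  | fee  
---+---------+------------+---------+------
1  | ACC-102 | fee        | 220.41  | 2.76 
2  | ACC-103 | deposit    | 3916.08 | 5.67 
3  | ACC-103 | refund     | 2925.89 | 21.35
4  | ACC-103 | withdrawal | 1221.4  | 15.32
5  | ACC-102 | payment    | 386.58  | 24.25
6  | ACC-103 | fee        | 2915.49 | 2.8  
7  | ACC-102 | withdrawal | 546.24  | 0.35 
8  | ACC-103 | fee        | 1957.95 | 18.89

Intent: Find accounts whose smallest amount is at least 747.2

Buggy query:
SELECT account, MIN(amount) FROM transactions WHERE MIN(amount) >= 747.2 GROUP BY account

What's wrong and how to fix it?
Bug: Aggregates like MIN are computed per group after WHERE runs

Fix: Use HAVING for the per-group MIN condition

Corrected query:
SELECT account, MIN(amount) FROM transactions GROUP BY account HAVING MIN(amount) >= 747.2

Result:
account | MIN(amount)
--------+------------
ACC-103 | 1221.4     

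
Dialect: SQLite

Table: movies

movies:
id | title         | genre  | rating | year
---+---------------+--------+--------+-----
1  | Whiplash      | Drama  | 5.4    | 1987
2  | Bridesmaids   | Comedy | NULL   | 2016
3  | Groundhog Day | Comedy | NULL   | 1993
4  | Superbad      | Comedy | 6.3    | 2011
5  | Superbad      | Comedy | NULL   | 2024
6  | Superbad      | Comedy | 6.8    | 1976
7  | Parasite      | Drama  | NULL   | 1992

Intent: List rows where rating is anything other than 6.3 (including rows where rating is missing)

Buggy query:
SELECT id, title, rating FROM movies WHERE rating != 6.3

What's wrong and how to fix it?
Bug: 'rating != 6.3' is unknown when rating is NULL, so NULL rows are silently excluded

Fix: Add an explicit OR rating IS NULL to include the missing-value rows

Corrected query:
SELECT id, title, rating FROM movies WHERE rating != 6.3 OR rating IS NULL

Result:
id | title         | rating
---+---------------+-------
1  | Whiplash      | 5.4   
2  | Bridesmaids   | NULL  
3  | Groundhog Day | NULL  
5  | Superbad      | NULL  
6  | Superbad      | 6.8   
7  | Parasite      | NULL  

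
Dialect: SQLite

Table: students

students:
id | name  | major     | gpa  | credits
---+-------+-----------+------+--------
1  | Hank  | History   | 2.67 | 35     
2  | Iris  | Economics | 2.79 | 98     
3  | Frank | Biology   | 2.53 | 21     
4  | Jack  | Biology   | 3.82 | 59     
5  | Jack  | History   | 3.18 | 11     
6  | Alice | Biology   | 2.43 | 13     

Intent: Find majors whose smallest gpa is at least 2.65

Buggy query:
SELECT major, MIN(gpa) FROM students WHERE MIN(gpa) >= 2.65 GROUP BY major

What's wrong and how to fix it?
Bug: MIN() in WHERE is a misuse of aggregate

Fix: Replace WHERE with HAVING after the GROUP BY

Corrected query:
SELECT major, MIN(gpa) FROM students GROUP BY major HAVING MIN(gpa) >= 2.65

Result:
major     | MIN(gpa)
----------+---------
Economics | 2.79    
History   | 2.67    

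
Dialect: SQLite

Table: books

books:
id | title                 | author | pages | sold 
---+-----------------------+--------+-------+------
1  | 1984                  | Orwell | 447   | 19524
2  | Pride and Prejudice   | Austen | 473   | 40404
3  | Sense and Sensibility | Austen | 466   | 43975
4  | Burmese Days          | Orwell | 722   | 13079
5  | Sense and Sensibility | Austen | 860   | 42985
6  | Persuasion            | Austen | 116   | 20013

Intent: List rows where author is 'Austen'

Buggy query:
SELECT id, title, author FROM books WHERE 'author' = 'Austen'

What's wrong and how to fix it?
Bug: 'author' in single quotes is a string literal, not the column; the comparison is literal-vs-literal and never true

Fix: Reference the column as author without single quotes

Corrected query:
SELECT id, title, author FROM books WHERE author = 'Austen'

Result:
id | title                 | author
---+-----------------------+-------
2  | Pride and Prejudice   | Austen
3  | Sense and Sensibility | Austen
5  | Sense and Sensibility | Austen
6  | Persuasion            | Austen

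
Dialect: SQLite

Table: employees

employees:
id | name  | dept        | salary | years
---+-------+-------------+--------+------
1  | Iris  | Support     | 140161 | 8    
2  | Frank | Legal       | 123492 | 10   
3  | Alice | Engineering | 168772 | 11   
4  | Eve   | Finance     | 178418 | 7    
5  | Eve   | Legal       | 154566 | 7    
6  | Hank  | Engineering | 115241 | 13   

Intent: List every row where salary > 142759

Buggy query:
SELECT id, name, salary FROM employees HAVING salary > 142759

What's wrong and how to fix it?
Bug: This is a non-aggregate query (no GROUP BY, no aggregates), so in SQLite the HAVING clause is invalid here; a row-level condition belongs in WHERE

Fix: Use WHERE for row-level filtering

Corrected query:
SELECT id, name, salary FROM employees WHERE salary > 142759

Result:
id | name  | salary
---+-------+-------
3  | Alice | 168772
4  | Eve   | 178418
5  | Eve   | 154566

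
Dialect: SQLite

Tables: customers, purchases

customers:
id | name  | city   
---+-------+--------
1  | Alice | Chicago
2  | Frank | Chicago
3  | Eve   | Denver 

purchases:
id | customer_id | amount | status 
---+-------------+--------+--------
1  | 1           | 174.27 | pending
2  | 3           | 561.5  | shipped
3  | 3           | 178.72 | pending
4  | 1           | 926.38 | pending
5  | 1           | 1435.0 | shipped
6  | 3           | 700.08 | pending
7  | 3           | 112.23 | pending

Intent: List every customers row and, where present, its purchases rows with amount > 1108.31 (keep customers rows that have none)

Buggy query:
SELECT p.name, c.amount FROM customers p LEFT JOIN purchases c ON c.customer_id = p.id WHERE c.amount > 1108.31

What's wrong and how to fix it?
Bug: Filtering c.amount in WHERE discards the NULL rows produced by LEFT JOIN, turning it into an inner join

Fix: Put 'c.amount > 1108.31' in the JOIN's ON clause instead of WHERE

Corrected query:
SELECT p.name, c.amount FROM customers p LEFT JOIN purchases c ON c.customer_id = p.id AND c.amount > 1108.31

Result:
name  | amount
------+-------
Alice | 1435  
Frank | NULL  
Eve   | NULL  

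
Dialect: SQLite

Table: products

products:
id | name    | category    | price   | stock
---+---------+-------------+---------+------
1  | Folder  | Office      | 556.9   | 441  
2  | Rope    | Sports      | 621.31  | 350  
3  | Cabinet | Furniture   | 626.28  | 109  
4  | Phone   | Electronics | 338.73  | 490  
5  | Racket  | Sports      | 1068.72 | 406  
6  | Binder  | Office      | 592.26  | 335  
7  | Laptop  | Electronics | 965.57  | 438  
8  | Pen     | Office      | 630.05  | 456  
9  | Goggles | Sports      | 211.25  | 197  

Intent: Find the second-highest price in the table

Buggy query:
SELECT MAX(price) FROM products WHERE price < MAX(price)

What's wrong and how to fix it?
Bug: MAX(price) on the right of the comparison is an aggregate-in-WHERE error

Fix: Put the inner MAX in a scalar subquery

Corrected query:
SELECT MAX(price) FROM products WHERE price < (SELECT MAX(price) FROM products)

Result:
MAX(price)
----------
965.57    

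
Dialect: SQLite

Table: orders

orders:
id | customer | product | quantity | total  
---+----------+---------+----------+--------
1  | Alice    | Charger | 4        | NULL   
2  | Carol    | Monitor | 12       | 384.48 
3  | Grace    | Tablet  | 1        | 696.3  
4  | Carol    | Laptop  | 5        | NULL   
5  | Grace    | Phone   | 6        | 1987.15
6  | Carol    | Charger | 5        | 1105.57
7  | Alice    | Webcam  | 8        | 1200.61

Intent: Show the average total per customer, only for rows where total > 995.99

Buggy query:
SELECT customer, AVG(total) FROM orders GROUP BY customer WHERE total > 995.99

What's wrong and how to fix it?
Bug: WHERE cannot follow GROUP BY

Fix: Move the WHERE clause before GROUP BY

Corrected query:
SELECT customer, AVG(total) FROM orders WHERE total > 995.99 GROUP BY customer

Result:
customer | AVG(total)
---------+-----------
Alice    | 1200.61   
Carol    | 1105.57   
Grace    | 1987.15   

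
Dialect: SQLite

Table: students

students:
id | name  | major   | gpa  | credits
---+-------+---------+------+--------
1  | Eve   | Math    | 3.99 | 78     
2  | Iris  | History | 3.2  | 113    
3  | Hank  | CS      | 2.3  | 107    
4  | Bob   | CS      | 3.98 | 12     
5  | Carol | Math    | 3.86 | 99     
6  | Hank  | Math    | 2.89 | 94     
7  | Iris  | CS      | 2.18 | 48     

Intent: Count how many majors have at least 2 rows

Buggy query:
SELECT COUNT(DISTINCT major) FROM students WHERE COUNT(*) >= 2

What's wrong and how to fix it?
Bug: WHERE filters individual rows, not groups, so a group-level COUNT is invalid there

Fix: Group first with HAVING COUNT(*) >= 2, then COUNT the resulting groups

Corrected query:
SELECT COUNT(*) FROM (SELECT major FROM students GROUP BY major HAVING COUNT(*) >= 2)

Result:
COUNT(*)
--------
2       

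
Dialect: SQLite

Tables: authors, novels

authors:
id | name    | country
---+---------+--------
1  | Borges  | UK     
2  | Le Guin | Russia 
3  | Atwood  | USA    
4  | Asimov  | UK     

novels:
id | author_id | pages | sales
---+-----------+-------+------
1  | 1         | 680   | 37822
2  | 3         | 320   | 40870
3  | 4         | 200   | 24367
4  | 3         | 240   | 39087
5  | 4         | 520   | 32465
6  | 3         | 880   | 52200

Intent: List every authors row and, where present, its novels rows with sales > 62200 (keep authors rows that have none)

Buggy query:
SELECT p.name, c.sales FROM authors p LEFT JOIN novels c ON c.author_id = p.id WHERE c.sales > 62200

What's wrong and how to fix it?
Bug: A WHERE condition on the right-hand table after LEFT JOIN drops unmatched parents

Fix: Move the right-table condition into the ON clause so unmatched parents are kept

Corrected query:
SELECT p.name, c.sales FROM authors p LEFT JOIN novels c ON c.author_id = p.id AND c.sales > 62200

Result:
name    | sales
--------+------
Borges  | NULL 
Le Guin | NULL 
Atwood  | NULL 
Asimov  | NULL 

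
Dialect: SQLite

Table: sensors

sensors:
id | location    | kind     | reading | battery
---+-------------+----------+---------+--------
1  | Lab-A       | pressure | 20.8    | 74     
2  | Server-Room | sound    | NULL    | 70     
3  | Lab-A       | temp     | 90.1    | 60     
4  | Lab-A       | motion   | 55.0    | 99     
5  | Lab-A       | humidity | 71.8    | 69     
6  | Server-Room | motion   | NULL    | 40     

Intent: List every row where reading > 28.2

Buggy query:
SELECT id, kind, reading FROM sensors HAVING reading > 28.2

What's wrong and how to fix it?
Bug: HAVING filters the output of aggregation, but this query has no GROUP BY and no aggregate functions, so SQLite rejects it (HAVING clause on a non-aggregate query); the condition here is per row

Fix: Replace HAVING with WHERE since the condition applies to individual rows

Corrected query:
SELECT id, kind, reading FROM sensors WHERE reading > 28.2

Result:
id | kind     | reading
---+----------+--------
3  | temp     | 90.1   
4  | motion   | 55     
5  | humidity | 71.8   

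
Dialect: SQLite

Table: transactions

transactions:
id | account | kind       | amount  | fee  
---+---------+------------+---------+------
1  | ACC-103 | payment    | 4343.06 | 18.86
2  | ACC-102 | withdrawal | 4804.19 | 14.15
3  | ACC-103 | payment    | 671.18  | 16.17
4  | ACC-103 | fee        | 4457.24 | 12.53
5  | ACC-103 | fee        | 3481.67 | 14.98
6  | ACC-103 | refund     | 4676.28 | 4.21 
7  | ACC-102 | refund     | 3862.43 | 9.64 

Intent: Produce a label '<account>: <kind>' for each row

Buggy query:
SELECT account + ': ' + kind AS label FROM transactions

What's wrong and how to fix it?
Bug: '+' is numeric addition; on text columns SQLite converts them to 0 instead of concatenating

Fix: Use the || operator for string concatenation

Corrected query:
SELECT account || ': ' || kind AS label FROM transactions

Result:
label              
-------------------
ACC-103: payment   
ACC-102: withdrawal
ACC-103: payment   
ACC-103: fee       
ACC-103: fee       
ACC-103: refund    
ACC-102: refund    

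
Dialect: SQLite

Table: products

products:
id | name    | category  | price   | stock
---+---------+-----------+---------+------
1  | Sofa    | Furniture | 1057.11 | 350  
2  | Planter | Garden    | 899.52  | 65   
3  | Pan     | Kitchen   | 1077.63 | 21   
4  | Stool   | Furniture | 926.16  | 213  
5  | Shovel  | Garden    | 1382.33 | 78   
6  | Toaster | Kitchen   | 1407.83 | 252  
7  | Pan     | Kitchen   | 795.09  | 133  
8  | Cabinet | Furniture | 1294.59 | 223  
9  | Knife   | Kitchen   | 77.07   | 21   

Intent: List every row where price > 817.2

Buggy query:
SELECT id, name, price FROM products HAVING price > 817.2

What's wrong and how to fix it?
Bug: HAVING filters the output of aggregation, but this query has no GROUP BY and no aggregate functions, so SQLite rejects it (HAVING clause on a non-aggregate query); the condition here is per row

Fix: Replace HAVING with WHERE since the condition applies to individual rows

Corrected query:
SELECT id, name, price FROM products WHERE price > 817.2

Result:
id | name    | price  
---+---------+--------
1  | Sofa    | 1057.11
2  | Planter | 899.52 
3  | Pan     | 1077.63
4  | Stool   | 926.16 
5  | Shovel  | 1382.33
6  | Toaster | 1407.83
8  | Cabinet | 1294.59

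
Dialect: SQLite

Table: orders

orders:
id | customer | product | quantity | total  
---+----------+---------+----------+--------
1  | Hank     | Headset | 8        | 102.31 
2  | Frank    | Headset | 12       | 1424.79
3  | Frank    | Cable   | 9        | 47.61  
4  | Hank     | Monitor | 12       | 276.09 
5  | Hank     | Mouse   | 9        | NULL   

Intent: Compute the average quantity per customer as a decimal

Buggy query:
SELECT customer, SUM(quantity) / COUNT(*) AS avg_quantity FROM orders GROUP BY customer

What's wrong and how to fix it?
Bug: SUM(quantity) and COUNT(*) are both integers; the division truncates the fractional part

Fix: Multiply by 1.0 (or CAST to REAL) to force floating-point division

Corrected query:
SELECT customer, SUM(quantity) * 1.0 / COUNT(*) AS avg_quantity FROM orders GROUP BY customer

Result:
customer | avg_quantity
---------+-------------
Frank    | 10.5        
Hank     | 9.666667    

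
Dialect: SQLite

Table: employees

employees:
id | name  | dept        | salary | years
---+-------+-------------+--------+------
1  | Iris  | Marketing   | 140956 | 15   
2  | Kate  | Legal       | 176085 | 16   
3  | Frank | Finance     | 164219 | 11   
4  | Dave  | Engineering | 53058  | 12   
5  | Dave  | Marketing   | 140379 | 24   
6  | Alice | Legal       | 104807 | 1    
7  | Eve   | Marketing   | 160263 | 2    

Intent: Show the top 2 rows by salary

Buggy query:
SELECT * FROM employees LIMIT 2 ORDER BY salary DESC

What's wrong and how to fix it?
Bug: LIMIT must come after ORDER BY

Fix: Sort with ORDER BY, then apply LIMIT

Corrected query:
SELECT * FROM employees ORDER BY salary DESC LIMIT 2

Result:
id | name  | dept    | salary | years
---+-------+---------+--------+------
2  | Kate  | Legal   | 176085 | 16   
3  | Frank | Finance | 164219 | 11   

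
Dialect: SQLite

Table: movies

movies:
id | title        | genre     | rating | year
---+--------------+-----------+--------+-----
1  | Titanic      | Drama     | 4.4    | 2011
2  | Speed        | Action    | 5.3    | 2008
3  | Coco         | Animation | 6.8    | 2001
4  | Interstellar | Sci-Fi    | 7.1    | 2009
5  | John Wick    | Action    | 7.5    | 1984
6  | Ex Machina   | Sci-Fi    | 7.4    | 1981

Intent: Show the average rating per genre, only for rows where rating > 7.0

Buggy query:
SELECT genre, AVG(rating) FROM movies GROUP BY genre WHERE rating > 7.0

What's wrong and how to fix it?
Bug: WHERE cannot follow GROUP BY

Fix: Place WHERE between FROM and GROUP BY

Corrected query:
SELECT genre, AVG(rating) FROM movies WHERE rating > 7.0 GROUP BY genre

Result:
genre  | AVG(rating)
-------+------------
Action | 7.5        
Sci-Fi | 7.25       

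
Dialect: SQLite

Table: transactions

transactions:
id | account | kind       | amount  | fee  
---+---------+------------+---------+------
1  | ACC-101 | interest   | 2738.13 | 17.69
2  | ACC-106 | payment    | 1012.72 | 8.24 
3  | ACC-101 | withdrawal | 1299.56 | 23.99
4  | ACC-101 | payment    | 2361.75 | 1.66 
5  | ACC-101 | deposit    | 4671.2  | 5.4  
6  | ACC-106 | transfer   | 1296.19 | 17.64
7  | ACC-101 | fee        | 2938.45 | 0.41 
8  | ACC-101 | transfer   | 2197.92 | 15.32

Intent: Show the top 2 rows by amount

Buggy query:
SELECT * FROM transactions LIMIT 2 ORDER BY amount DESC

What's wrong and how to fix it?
Bug: ORDER BY cannot follow LIMIT; LIMIT is the final clause

Fix: Sort with ORDER BY, then apply LIMIT

Corrected query:
SELECT * FROM transactions ORDER BY amount DESC LIMIT 2

Result:
id | account | kind    | amount  | fee 
---+---------+---------+---------+-----
5  | ACC-101 | deposit | 4671.2  | 5.4 
7  | ACC-101 | fee     | 2938.45 | 0.41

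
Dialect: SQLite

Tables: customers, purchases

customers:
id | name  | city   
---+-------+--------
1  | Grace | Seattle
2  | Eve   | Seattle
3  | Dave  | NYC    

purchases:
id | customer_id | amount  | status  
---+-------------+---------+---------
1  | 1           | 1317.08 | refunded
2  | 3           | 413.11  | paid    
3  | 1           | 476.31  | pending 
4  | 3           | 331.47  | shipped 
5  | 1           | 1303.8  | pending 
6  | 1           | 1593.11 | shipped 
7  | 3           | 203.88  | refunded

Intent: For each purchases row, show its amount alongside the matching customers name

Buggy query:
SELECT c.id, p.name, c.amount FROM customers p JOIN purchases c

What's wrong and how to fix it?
Bug: JOIN with no ON clause produces a cartesian product; every purchases row pairs with every customers row

Fix: Specify the join condition linking the foreign key to the parent id

Corrected query:
SELECT c.id, p.name, c.amount FROM customers p JOIN purchases c ON c.customer_id = p.id

Result:
id | name  | amount 
---+-------+--------
1  | Grace | 1317.08
2  | Dave  | 413.11 
3  | Grace | 476.31 
4  | Dave  | 331.47 
5  | Grace | 1303.8 
6  | Grace | 1593.11
7  | Dave  | 203.88 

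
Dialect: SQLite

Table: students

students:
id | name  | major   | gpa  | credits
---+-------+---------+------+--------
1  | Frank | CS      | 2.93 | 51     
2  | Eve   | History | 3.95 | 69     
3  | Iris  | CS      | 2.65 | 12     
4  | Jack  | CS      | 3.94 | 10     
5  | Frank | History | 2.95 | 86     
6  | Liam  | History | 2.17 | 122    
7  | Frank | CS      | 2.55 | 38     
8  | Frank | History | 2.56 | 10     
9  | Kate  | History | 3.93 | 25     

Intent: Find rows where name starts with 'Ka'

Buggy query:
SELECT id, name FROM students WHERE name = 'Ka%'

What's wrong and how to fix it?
Bug: '=' compares the literal string including the % character; pattern matching needs LIKE

Fix: Use LIKE for wildcard pattern matching

Corrected query:
SELECT id, name FROM students WHERE name LIKE 'Ka%'

Result:
id | name
---+-----
9  | Kate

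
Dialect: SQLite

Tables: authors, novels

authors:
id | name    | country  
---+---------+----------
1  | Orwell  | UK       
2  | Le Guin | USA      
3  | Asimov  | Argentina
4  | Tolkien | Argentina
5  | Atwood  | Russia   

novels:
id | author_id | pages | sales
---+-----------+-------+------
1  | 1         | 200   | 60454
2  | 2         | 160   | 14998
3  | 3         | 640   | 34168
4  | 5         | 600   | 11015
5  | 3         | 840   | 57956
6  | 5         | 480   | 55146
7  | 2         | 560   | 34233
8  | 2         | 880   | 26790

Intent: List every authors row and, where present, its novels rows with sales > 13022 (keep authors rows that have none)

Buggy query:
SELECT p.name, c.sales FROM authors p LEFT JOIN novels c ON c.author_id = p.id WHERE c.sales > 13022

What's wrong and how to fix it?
Bug: A WHERE condition on the right-hand table after LEFT JOIN drops unmatched parents

Fix: Put 'c.sales > 13022' in the JOIN's ON clause instead of WHERE

Corrected query:
SELECT p.name, c.sales FROM authors p LEFT JOIN novels c ON c.author_id = p.id AND c.sales > 13022

Result:
name    | sales
--------+------
Orwell  | 60454
Le Guin | 14998
Le Guin | 26790
Le Guin | 34233
Asimov  | 34168
Asimov  | 57956
Tolkien | NULL 
Atwood  | 55146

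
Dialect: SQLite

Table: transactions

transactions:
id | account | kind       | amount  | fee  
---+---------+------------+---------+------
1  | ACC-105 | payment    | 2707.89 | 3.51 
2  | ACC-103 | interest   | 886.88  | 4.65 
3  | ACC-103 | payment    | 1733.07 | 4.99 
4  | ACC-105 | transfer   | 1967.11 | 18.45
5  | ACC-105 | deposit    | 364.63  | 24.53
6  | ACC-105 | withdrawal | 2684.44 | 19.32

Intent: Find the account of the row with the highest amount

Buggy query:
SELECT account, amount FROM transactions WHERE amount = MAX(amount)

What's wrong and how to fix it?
Bug: MAX(amount) is an aggregate and cannot be used directly in WHERE

Fix: Wrap MAX in a scalar subquery so WHERE compares against a single value

Corrected query:
SELECT account, amount FROM transactions WHERE amount = (SELECT MAX(amount) FROM transactions)

Result:
account | amount 
--------+--------
ACC-105 | 2707.89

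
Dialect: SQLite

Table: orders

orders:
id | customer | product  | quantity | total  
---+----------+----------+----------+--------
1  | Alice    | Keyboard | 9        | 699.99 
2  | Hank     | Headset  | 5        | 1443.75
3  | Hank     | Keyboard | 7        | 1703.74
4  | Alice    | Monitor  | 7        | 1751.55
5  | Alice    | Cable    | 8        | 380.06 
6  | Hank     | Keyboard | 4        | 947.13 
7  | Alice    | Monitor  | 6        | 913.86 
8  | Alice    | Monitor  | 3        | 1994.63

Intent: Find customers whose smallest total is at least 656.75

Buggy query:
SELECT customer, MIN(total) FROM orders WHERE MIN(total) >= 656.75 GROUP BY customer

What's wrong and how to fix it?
Bug: MIN() in WHERE is a misuse of aggregate

Fix: Replace WHERE with HAVING after the GROUP BY

Corrected query:
SELECT customer, MIN(total) FROM orders GROUP BY customer HAVING MIN(total) >= 656.75

Result:
customer | MIN(total)
---------+-----------
Hank     | 947.13    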